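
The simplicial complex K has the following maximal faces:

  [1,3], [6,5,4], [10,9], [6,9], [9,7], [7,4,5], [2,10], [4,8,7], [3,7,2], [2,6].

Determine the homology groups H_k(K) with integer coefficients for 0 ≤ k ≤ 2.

H_0 ≅ Z,  H_1 ≅ Z^3,  H_2 = 0.

We work with the vertex ordering 1 < 2 < 3 < 4 < 5 < 6 < 7 < 8 < 9 < 10. The simplices of K, each written with vertices in increasing order, are:

  0-simplices (10): [1], [2], [3], [4], [5], [6], [7], [8], [9], [10]
  1-simplices (16): [1,3], [2,3], [2,6], [2,7], [2,10], [3,7], [4,5], [4,6], [4,7], [4,8], [5,6], [5,7], [6,9], [7,8], [7,9], [9,10]
  2-simplices (4): [2,3,7], [4,5,6], [4,5,7], [4,7,8]

so the chain groups are C_0 ≅ Z^10, C_1 ≅ Z^16, C_2 ≅ Z^4.

∂_1: C_1 → C_0 sends each edge [p,q] (with p < q) to q − p.
This gives a 10×16 integer matrix of rank 9; reducing to Smith normal form yields diagonal entries (1,1,1,1,1,1,1,1,1).

The boundary map ∂_2: C_2 → C_1 maps a triangle to the signed sum of its edges. For instance
  ∂[2,3,7] = [3,7] − [2,7] + [2,3],
  ∂[4,5,6] = [5,6] − [4,6] + [4,5].
The resulting 16×4 matrix has rank 4, and its Smith normal form has invariant factors (1,1,1,1).

Computing H_k = (kernel of ∂_k) / (image of ∂_{k+1}):

  H_0: rank C_0 − rank ∂_1 = 10 − 9 = 1, and the invariant factors of ∂_1 are all 1, so H_0 = Z.
  H_1: rank ker ∂_1 − rank ∂_2 = (16 − 9) − 4 = 3, and the invariant factors of ∂_2 are all 1, so H_1 = Z^3.
  H_2: rank ker ∂_2 − rank ∂_3 = (4 − 4) − 0 = 0, and there is no ∂_3, so H_2 = 0.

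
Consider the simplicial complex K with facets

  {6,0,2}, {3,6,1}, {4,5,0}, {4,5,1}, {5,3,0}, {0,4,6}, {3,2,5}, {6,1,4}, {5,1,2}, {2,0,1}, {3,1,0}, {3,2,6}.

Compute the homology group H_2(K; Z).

H_2 ≅ 0.

We work with the vertex ordering 0 < 1 < 2 < 3 < 4 < 5 < 6. The simplices of K, each written with vertices in increasing order, are:

  0-simplices (7): [0], [1], [2], [3], [4], [5], [6]
  1-simplices (18): [0,1], [0,2], [0,3], [0,4], [0,5], [0,6], [1,2], [1,3], [1,4], [1,5], [1,6], [2,3], [2,5], [2,6], [3,5], [3,6], [4,5], [4,6]
  2-simplices (12): [0,1,2], [0,1,3], [0,2,6], [0,3,5], [0,4,5], [0,4,6], [1,2,5], [1,3,6], [1,4,5], [1,4,6], [2,3,5], [2,3,6]

so the chain groups are C_0 ≅ Z^7, C_1 ≅ Z^18, C_2 ≅ Z^12.

The boundary map ∂_1: C_1 → C_0 is given by ∂[p,q] = [q] − [p]. For instance
  ∂[0,3] = [3] − [0].
The resulting 7×18 matrix has rank 6, and its Smith normal form has invariant factors (1,1,1,1,1,1).

∂_2: C_2 → C_1 sends each 2-simplex [p,q,r] to [q,r] − [p,r] + [p,q]. For instance
  ∂[0,2,6] = [2,6] − [0,6] + [0,2],
  ∂[1,2,5] = [2,5] − [1,5] + [1,2].
The resulting 18×12 matrix has rank 12, and its Smith normal form has invariant factors (1,1,1,1,1,1,1,1,1,1,1,2).

Now H_k = ker ∂_k / im ∂_{k+1}, so:

  H_2: rank ker ∂_2 − rank ∂_3 = (12 − 12) − 0 = 0, and there is no ∂_3, so H_2 ≅ 0.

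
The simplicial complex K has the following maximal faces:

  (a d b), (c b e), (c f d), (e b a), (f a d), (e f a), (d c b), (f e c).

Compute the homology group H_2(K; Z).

H_2 = Z.

We work with the vertex ordering a < b < c < d < e < f. The simplices of K, each written with vertices in increasing order, are:

  0-simplices (6): a, b, c, d, e, f
  1-simplices (12): ab, ad, ae, af, bc, bd, be, cd, ce, cf, df, ef
  2-simplices (8): abd, abe, adf, aef, bcd, bce, cdf, cef

so the chain groups are C_0 ≅ Z^6, C_1 ≅ Z^12, C_2 ≅ Z^8.

Boundary ∂_1: C_1 → C_0 maps an edge to its endpoints' difference, ∂[p,q] = q − p.
The 6×12 boundary matrix has rank 5 and Smith normal form diag(1,1,1,1,1).

Boundary ∂_2: C_2 → C_1 sends each 2-simplex [p,q,r] to [q,r] − [p,r] + [p,q]. For instance
  ∂abd = bd − ad + ab,
  ∂cdf = df − cf + cd.
As a 12×8 matrix over Z this has rank 7, with invariant factors (1,1,1,1,1,1,1).

From H_k ≅ ker(∂_k) / im(∂_{k+1}) we obtain:

  H_2: rank ker ∂_2 − rank ∂_3 = (8 − 7) − 0 = 1, and there is no ∂_3, so H_2 ≅ Z.

(K is a triangulation of the 2-sphere S^2.)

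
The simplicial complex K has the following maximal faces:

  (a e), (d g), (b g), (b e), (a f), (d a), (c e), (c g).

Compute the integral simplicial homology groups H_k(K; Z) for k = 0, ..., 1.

H_0 = Z,  H_1 = Z^2.

Fix the vertex order a < b < c < d < e < f < g and write every simplex with vertices in increasing order. Then dim K = 1 and the simplices of K are:

  0-simplices (7): a, b, c, d, e, f, g
  1-simplices (8): ad, ae, af, be, bg, ce, cg, dg

Hence C_0 ≅ Z^7, C_1 ≅ Z^8.

∂_1: C_1 → C_0 sends each edge [p,q] (with p < q) to q − p. For instance
  ∂bg = g − b.
The resulting 7×8 matrix has rank 6, and its Smith normal form has invariant factors (1,1,1,1,1,1).

Now H_k = ker ∂_k / im ∂_{k+1}, so:

  H_0: rank C_0 − rank ∂_1 = 7 − 6 = 1, and the invariant factors of ∂_1 are all 1, so H_0 ≅ Z.
  H_1: rank ker ∂_1 − rank ∂_2 = (8 − 6) − 0 = 2, and there is no ∂_2, so H_1 ≅ Z^2.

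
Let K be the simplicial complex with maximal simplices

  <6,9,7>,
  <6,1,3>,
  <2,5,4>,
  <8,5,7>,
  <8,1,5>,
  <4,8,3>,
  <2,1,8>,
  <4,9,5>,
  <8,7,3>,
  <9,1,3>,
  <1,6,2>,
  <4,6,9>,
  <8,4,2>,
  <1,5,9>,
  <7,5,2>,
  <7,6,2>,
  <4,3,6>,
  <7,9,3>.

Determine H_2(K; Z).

H_2 = 0.

We work with the vertex ordering 1 < 2 < 3 < 4 < 5 < 6 < 7 < 8 < 9. The simplices of K, each written with vertices in increasing order, are:

  0-simplices (9): [1], [2], [3], [4], [5], [6], [7], [8], [9]
  1-simplices (27): (27 of them)
  2-simplices (18): [1,2,6], [1,2,8], [1,3,6], [1,3,9], [1,5,8], [1,5,9], [2,4,5], [2,4,8], [2,5,7], [2,6,7], [3,4,6], [3,4,8], [3,7,8], [3,7,9], [4,5,9], [4,6,9], [5,7,8], [6,7,9]

Hence C_0 ≅ Z^9, C_1 ≅ Z^27, C_2 ≅ Z^18.

The boundary map ∂_1: C_1 → C_0 is given by ∂[p,q] = [q] − [p].
The 9×27 boundary matrix has rank 8 and Smith normal form diag(1,1,1,1,1,1,1,1).

∂_2: C_2 → C_1 acts by ∂[p,q,r] = [q,r] − [p,r] + [p,q]. For instance
  ∂[3,4,8] = [4,8] − [3,8] + [3,4],
  ∂[1,3,9] = [3,9] − [1,9] + [1,3].
This gives a 27×18 integer matrix of rank 18; reducing to Smith normal form yields diagonal entries (1,1,1,1,1,1,1,1,1,1,1,1,1,1,1,1,1,2).

Now H_k = ker ∂_k / im ∂_{k+1}, so:

  H_2: rank ker ∂_2 − rank ∂_3 = (18 − 18) − 0 = 0, and there is no ∂_3, so H_2 = 0.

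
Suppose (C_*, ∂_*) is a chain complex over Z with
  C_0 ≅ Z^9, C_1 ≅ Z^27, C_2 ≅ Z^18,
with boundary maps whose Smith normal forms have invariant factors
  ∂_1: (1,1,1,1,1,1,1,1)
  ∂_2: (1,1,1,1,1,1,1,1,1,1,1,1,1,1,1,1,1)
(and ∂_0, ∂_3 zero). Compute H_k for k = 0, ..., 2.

H_0: b_0 = 9 − 0 − 8 = 1; torsion from ∂_1 factors > 1: none. So H_0 = Z.
H_1: b_1 = 27 − 8 − 17 = 2; torsion from ∂_2 factors > 1: none. So H_1 = Z^2.
H_2: b_2 = 18 − 17 − 0 = 1; torsion from ∂_3 factors > 1: none. So H_2 = Z.

H_0 = Z,  H_1 = Z^2,  H_2 = Z.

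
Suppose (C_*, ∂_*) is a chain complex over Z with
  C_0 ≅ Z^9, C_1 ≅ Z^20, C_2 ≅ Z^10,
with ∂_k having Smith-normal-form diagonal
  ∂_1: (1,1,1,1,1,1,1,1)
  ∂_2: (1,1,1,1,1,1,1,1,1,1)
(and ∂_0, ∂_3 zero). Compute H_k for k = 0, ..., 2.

H_0 ≅ Z,  H_1 ≅ Z^2,  H_2 = 0.

H_0: b_0 = 9 − 0 − 8 = 1; torsion from ∂_1 factors > 1: none. So H_0 ≅ Z.
H_1: b_1 = 20 − 8 − 10 = 2; torsion from ∂_2 factors > 1: none. So H_1 ≅ Z^2.
H_2: b_2 = 10 − 10 − 0 = 0; torsion from ∂_3 factors > 1: none. So H_2 ≅ 0.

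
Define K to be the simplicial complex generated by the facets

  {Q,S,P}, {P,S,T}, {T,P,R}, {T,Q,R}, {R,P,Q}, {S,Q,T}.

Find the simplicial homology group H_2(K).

We work with the vertex ordering P < Q < R < S < T. The simplices of K, each written with vertices in increasing order, are:

  0-simplices (5): P, Q, R, S, T
  1-simplices (9): PQ, PR, PS, PT, QR, QS, QT, RT, ST
  2-simplices (6): PQR, PQS, PRT, PST, QRT, QST

Hence C_0 ≅ Z^5, C_1 ≅ Z^9, C_2 ≅ Z^6.

Boundary ∂_1: C_1 → C_0 maps an edge to its endpoints' difference, ∂[p,q] = q − p. For instance
  ∂PR = R − P.
This gives a 5×9 integer matrix of rank 4; reducing to Smith normal form yields diagonal entries (1,1,1,1).

Boundary ∂_2: C_2 → C_1 sends each 2-simplex [p,q,r] to [q,r] − [p,r] + [p,q]. For instance
  ∂PQS = QS − PS + PQ,
  ∂PQR = QR − PR + PQ.
As a 9×6 matrix over Z this has rank 5, with invariant factors (1,1,1,1,1).

Reading off H_k = ker ∂_k / im ∂_{k+1}:

  H_2: rank ker ∂_2 − rank ∂_3 = (6 − 5) − 0 = 1, and there is no ∂_3, so H_2 = Z.

(K is a triangulation of the 2-sphere S^2.)

H_2 = Z.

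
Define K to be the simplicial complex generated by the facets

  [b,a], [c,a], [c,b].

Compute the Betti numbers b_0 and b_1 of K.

b_0 = 1, b_1 = 1.

Fix the vertex order a < b < c and write every simplex with vertices in increasing order. Then dim K = 1 and the simplices of K are:

  0-simplices (3): a, b, c
  1-simplices (3): ab, ac, bc

so the chain groups are C_0 ≅ Z^3, C_1 ≅ Z^3.

The boundary map ∂_1: C_1 → C_0 is given by ∂[p,q] = [q] − [p]. For instance
  ∂ab = b − a.
The resulting 3×3 matrix has rank 2, and its Smith normal form has invariant factors (1,1).

Reading off H_k = ker ∂_k / im ∂_{k+1}:

  H_0: rank C_0 − rank ∂_1 = 3 − 2 = 1, and the invariant factors of ∂_1 are all 1, so H_0 = Z.
  H_1: rank ker ∂_1 − rank ∂_2 = (3 − 2) − 0 = 1, and there is no ∂_2, so H_1 = Z.

As a check, the Euler characteristic is 3 − 3 = 0, which agrees with 1 − 1 = 0.

Hence the Betti numbers are b_0 = 1, b_1 = 1.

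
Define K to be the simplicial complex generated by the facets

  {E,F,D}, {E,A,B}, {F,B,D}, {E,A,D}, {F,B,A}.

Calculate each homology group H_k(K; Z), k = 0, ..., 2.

H_0 = Z,  H_1 = Z,  H_2 = 0.

Fix the vertex order A < B < D < E < F and write every simplex with vertices in increasing order. Then dim K = 2 and the simplices of K are:

  0-simplices (5): A, B, D, E, F
  1-simplices (10): AB, AD, AE, AF, BD, BE, BF, DE, DF, EF
  2-simplices (5): ABE, ABF, ADE, BDF, DEF

giving chain groups C_0 ≅ Z^5, C_1 ≅ Z^10, C_2 ≅ Z^5.

∂_1: C_1 → C_0 sends each edge [p,q] (with p < q) to q − p. For instance
  ∂AE = E − A.
The resulting 5×10 matrix has rank 4, and its Smith normal form has invariant factors (1,1,1,1).

The boundary map ∂_2: C_2 → C_1 maps a triangle to the signed sum of its edges. For instance
  ∂ABF = BF − AF + AB,
  ∂ADE = DE − AE + AD.
This gives a 10×5 integer matrix of rank 5; reducing to Smith normal form yields diagonal entries (1,1,1,1,1).

Now H_k = ker ∂_k / im ∂_{k+1}, so:

  H_0: rank C_0 − rank ∂_1 = 5 − 4 = 1, and the invariant factors of ∂_1 are all 1, so H_0 ≅ Z.
  H_1: rank ker ∂_1 − rank ∂_2 = (10 − 4) − 5 = 1, and the invariant factors of ∂_2 are all 1, so H_1 ≅ Z.
  H_2: rank ker ∂_2 − rank ∂_3 = (5 − 5) − 0 = 0, and there is no ∂_3, so H_2 ≅ 0.

As a check, the Euler characteristic is 5 − 10 + 5 = 0, which agrees with 1 − 1 + 0 = 0.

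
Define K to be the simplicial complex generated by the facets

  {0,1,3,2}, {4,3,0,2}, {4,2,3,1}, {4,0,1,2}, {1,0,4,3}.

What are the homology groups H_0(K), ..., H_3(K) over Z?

Take the total order 0 < 1 < 2 < 3 < 4 on the vertex set. Then K (dimension 3) consists of the simplices:

  0-simplices (5): [0], [1], [2], [3], [4]
  1-simplices (10): [0,1], [0,2], [0,3], [0,4], [1,2], [1,3], [1,4], [2,3], [2,4], [3,4]
  2-simplices (10): [0,1,2], [0,1,3], [0,1,4], [0,2,3], [0,2,4], [0,3,4], [1,2,3], [1,2,4], [1,3,4], [2,3,4]
  3-simplices (5): [0,1,2,3], [0,1,2,4], [0,1,3,4], [0,2,3,4], [1,2,3,4]

so the chain groups are C_0 ≅ Z^5, C_1 ≅ Z^10, C_2 ≅ Z^10, C_3 ≅ Z^5.

The boundary map ∂_1: C_1 → C_0 is given by ∂[p,q] = [q] − [p]. For instance
  ∂[1,2] = [2] − [1].
This gives a 5×10 integer matrix of rank 4; reducing to Smith normal form yields diagonal entries (1,1,1,1).

Boundary ∂_2: C_2 → C_1 acts by ∂[p,q,r] = [q,r] − [p,r] + [p,q]. For instance
  ∂[1,3,4] = [3,4] − [1,4] + [1,3],
  ∂[0,2,4] = [2,4] − [0,4] + [0,2].
The 10×10 boundary matrix has rank 6 and Smith normal form diag(1,1,1,1,1,1).

The boundary map ∂_3: C_3 → C_2 sends each 3-simplex σ to the alternating sum Σ_i (−1)^i (σ with its i-th vertex removed). For instance
  ∂[0,1,3,4] = [1,3,4] − [0,3,4] + [0,1,4] − [0,1,3],
  ∂[1,2,3,4] = [2,3,4] − [1,3,4] + [1,2,4] − [1,2,3].
The 10×5 boundary matrix has rank 4 and Smith normal form diag(1,1,1,1).

Reading off H_k = ker ∂_k / im ∂_{k+1}:

  H_0: rank C_0 − rank ∂_1 = 5 − 4 = 1, and the invariant factors of ∂_1 are all 1, so H_0 = Z.
  H_1: rank ker ∂_1 − rank ∂_2 = (10 − 4) − 6 = 0, and the invariant factors of ∂_2 are all 1, so H_1 = 0.
  H_2: rank ker ∂_2 − rank ∂_3 = (10 − 6) − 4 = 0, and the invariant factors of ∂_3 are all 1, so H_2 = 0.
  H_3: rank ker ∂_3 − rank ∂_4 = (5 − 4) − 0 = 1, and there is no ∂_4, so H_3 = Z.

(K is a triangulation of the 3-sphere S^3.)

H_0 ≅ Z,  H_1 = 0,  H_2 = 0,  H_3 ≅ Z.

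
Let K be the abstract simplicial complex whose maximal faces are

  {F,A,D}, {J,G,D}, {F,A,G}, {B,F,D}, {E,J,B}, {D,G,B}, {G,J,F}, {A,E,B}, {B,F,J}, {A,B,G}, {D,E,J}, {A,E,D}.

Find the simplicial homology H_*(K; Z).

We work with the vertex ordering A < B < D < E < F < G < J. The simplices of K, each written with vertices in increasing order, are:

  0-simplices (7): A, B, D, E, F, G, J
  1-simplices (18): AB, AD, AE, AF, AG, BD, BE, BF, BG, BJ, DE, DF, DG, DJ, EJ, FG, FJ, GJ
  2-simplices (12): ABE, ABG, ADE, ADF, AFG, BDF, BDG, BEJ, BFJ, DEJ, DGJ, FGJ

so the chain groups are C_0 ≅ Z^7, C_1 ≅ Z^18, C_2 ≅ Z^12.

The boundary map ∂_1: C_1 → C_0 sends each edge [p,q] (with p < q) to q − p. For instance
  ∂EJ = J − E.
The resulting 7×18 matrix has rank 6, and its Smith normal form has invariant factors (1,1,1,1,1,1).

The boundary map ∂_2: C_2 → C_1 sends each 2-simplex [p,q,r] to [q,r] − [p,r] + [p,q]. For instance
  ∂ABG = BG − AG + AB,
  ∂DGJ = GJ − DJ + DG.
As a 18×12 matrix over Z this has rank 12, with invariant factors (1,1,1,1,1,1,1,1,1,1,1,2).

Now H_k = ker ∂_k / im ∂_{k+1}, so:

  H_0: rank C_0 − rank ∂_1 = 7 − 6 = 1, and the invariant factors of ∂_1 are all 1, so H_0 ≅ Z.
  H_1: rank ker ∂_1 − rank ∂_2 = (18 − 6) − 12 = 0, and ∂_2 has invariant factor 2 > 1, so H_1 ≅ Z/2.
  H_2: rank ker ∂_2 − rank ∂_3 = (12 − 12) − 0 = 0, and there is no ∂_3, so H_2 ≅ 0.

H_0 = Z,  H_1 = Z/2,  H_2 = 0.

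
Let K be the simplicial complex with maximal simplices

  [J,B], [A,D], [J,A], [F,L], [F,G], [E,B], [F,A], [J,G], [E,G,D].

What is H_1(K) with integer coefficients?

We work with the vertex ordering A < B < D < E < F < G < J < L. The simplices of K, each written with vertices in increasing order, are:

  0-simplices (8): A, B, D, E, F, G, J, L
  1-simplices (11): AD, AF, AJ, BE, BJ, DE, DG, EG, FG, FL, GJ
  2-simplices (1): DEG

Hence C_0 ≅ Z^8, C_1 ≅ Z^11, C_2 ≅ Z^1.

∂_1: C_1 → C_0 is given by ∂[p,q] = [q] − [p].
The resulting 8×11 matrix has rank 7, and its Smith normal form has invariant factors (1,1,1,1,1,1,1).

The boundary map ∂_2: C_2 → C_1 maps a triangle to the signed sum of its edges. For instance
  ∂DEG = EG − DG + DE.
The 11×1 boundary matrix has rank 1 and Smith normal form diag(1).

From H_k ≅ ker(∂_k) / im(∂_{k+1}) we obtain:

  H_1: rank ker ∂_1 − rank ∂_2 = (11 − 7) − 1 = 3, and the invariant factors of ∂_2 are all 1, so H_1 = Z^3.

H_1 = Z^3.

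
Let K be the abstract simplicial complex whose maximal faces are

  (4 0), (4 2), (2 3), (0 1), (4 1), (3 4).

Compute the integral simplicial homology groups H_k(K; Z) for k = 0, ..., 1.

Fix the vertex order 0 < 1 < 2 < 3 < 4 and write every simplex with vertices in increasing order. Then dim K = 1 and the simplices of K are:

  0-simplices (5): [0], [1], [2], [3], [4]
  1-simplices (6): [0,1], [0,4], [1,4], [2,3], [2,4], [3,4]

giving chain groups C_0 ≅ Z^5, C_1 ≅ Z^6.

Boundary ∂_1: C_1 → C_0 is given by ∂[p,q] = [q] − [p]. For instance
  ∂[3,4] = [4] − [3].
As a 5×6 matrix over Z this has rank 4, with invariant factors (1,1,1,1).

Now H_k = ker ∂_k / im ∂_{k+1}, so:

  H_0: rank C_0 − rank ∂_1 = 5 − 4 = 1, and the invariant factors of ∂_1 are all 1, so H_0 ≅ Z.
  H_1: rank ker ∂_1 − rank ∂_2 = (6 − 4) − 0 = 2, and there is no ∂_2, so H_1 ≅ Z^2.

H_0 ≅ Z,  H_1 ≅ Z^2.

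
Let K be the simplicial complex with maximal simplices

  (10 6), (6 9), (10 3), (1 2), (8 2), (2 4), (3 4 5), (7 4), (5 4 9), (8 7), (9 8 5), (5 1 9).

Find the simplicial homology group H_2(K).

H_2 = 0.

Fix the vertex order 1 < 2 < 3 < 4 < 5 < 6 < 7 < 8 < 9 < 10 and write every simplex with vertices in increasing order. Then dim K = 2 and the simplices of K are:

  0-simplices (10): [1], [2], [3], [4], [5], [6], [7], [8], [9], [10]
  1-simplices (17): [1,2], [1,5], [1,9], [2,4], [2,8], [3,4], [3,5], [3,10], [4,5], [4,7], [4,9], [5,8], [5,9], [6,9], [6,10], [7,8], [8,9]
  2-simplices (4): [1,5,9], [3,4,5], [4,5,9], [5,8,9]

giving chain groups C_0 ≅ Z^10, C_1 ≅ Z^17, C_2 ≅ Z^4.

Boundary ∂_1: C_1 → C_0 is given by ∂[p,q] = [q] − [p]. For instance
  ∂[4,5] = [5] − [4].
The 10×17 boundary matrix has rank 9 and Smith normal form diag(1,1,1,1,1,1,1,1,1).

The boundary map ∂_2: C_2 → C_1 sends each 2-simplex [p,q,r] to [q,r] − [p,r] + [p,q]. For instance
  ∂[3,4,5] = [4,5] − [3,5] + [3,4],
  ∂[1,5,9] = [5,9] − [1,9] + [1,5].
As a 17×4 matrix over Z this has rank 4, with invariant factors (1,1,1,1).

From H_k ≅ ker(∂_k) / im(∂_{k+1}) we obtain:

  H_2: rank ker ∂_2 − rank ∂_3 = (4 − 4) − 0 = 0, and there is no ∂_3, so H_2 ≅ 0.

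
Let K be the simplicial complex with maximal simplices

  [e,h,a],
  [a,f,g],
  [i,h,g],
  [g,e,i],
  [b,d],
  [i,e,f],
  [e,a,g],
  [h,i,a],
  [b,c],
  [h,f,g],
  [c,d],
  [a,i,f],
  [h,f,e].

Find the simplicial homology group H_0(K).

H_0 = Z^2.

We work with the vertex ordering a < b < c < d < e < f < g < h < i. The simplices of K, each written with vertices in increasing order, are:

  0-simplices (9): a, b, c, d, e, f, g, h, i
  1-simplices (18): ae, af, ag, ah, ai, bc, bd, cd, ef, eg, eh, ei, fg, fh, fi, gh, gi, hi
  2-simplices (10): aeg, aeh, afg, afi, ahi, efh, efi, egi, fgh, ghi

so the chain groups are C_0 ≅ Z^9, C_1 ≅ Z^18, C_2 ≅ Z^10.

Boundary ∂_1: C_1 → C_0 maps an edge to its endpoints' difference, ∂[p,q] = q − p.
This gives a 9×18 integer matrix of rank 7; reducing to Smith normal form yields diagonal entries (1,1,1,1,1,1,1).

∂_2: C_2 → C_1 maps a triangle to the signed sum of its edges. For instance
  ∂ahi = hi − ai + ah,
  ∂aeg = eg − ag + ae.
As a 18×10 matrix over Z this has rank 10, with invariant factors (1,1,1,1,1,1,1,1,1,2).

Computing H_k = (kernel of ∂_k) / (image of ∂_{k+1}):

  H_0: rank C_0 − rank ∂_1 = 9 − 7 = 2, and the invariant factors of ∂_1 are all 1, so H_0 ≅ Z^2.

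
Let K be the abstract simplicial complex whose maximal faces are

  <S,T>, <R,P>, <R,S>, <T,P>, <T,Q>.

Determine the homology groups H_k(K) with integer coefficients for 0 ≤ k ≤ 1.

We work with the vertex ordering P < Q < R < S < T. The simplices of K, each written with vertices in increasing order, are:

  0-simplices (5): P, Q, R, S, T
  1-simplices (5): PR, PT, QT, RS, ST

giving chain groups C_0 ≅ Z^5, C_1 ≅ Z^5.

∂_1: C_1 → C_0 maps an edge to its endpoints' difference, ∂[p,q] = q − p. For instance
  ∂PR = R − P.
The 5×5 boundary matrix has rank 4 and Smith normal form diag(1,1,1,1).

From H_k ≅ ker(∂_k) / im(∂_{k+1}) we obtain:

  H_0: rank C_0 − rank ∂_1 = 5 − 4 = 1, and the invariant factors of ∂_1 are all 1, so H_0 = Z.
  H_1: rank ker ∂_1 − rank ∂_2 = (5 − 4) − 0 = 1, and there is no ∂_2, so H_1 = Z.

H_0 ≅ Z,  H_1 ≅ Z.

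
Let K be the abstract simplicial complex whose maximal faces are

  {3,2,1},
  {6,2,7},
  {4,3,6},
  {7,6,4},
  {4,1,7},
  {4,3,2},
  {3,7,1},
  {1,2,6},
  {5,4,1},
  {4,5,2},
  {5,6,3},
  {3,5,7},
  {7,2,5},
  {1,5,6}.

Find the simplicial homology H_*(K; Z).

H_0 ≅ Z,  H_1 ≅ Z^2,  H_2 ≅ Z.

Take the total order 1 < 2 < 3 < 4 < 5 < 6 < 7 on the vertex set. Then K (dimension 2) consists of the simplices:

  0-simplices (7): [1], [2], [3], [4], [5], [6], [7]
  1-simplices (21): [1,2], [1,3], [1,4], [1,5], [1,6], [1,7], [2,3], [2,4], [2,5], [2,6], [2,7], [3,4], [3,5], [3,6], [3,7], [4,5], [4,6], [4,7], [5,6], [5,7], [6,7]
  2-simplices (14): [1,2,3], [1,2,6], [1,3,7], [1,4,5], [1,4,7], [1,5,6], [2,3,4], [2,4,5], [2,5,7], [2,6,7], [3,4,6], [3,5,6], [3,5,7], [4,6,7]

so the chain groups are C_0 ≅ Z^7, C_1 ≅ Z^21, C_2 ≅ Z^14.

∂_1: C_1 → C_0 maps an edge to its endpoints' difference, ∂[p,q] = q − p. For instance
  ∂[2,6] = [6] − [2].
As a 7×21 matrix over Z this has rank 6, with invariant factors (1,1,1,1,1,1).

The boundary map ∂_2: C_2 → C_1 maps a triangle to the signed sum of its edges. For instance
  ∂[2,4,5] = [4,5] − [2,5] + [2,4],
  ∂[1,3,7] = [3,7] − [1,7] + [1,3].
The 21×14 boundary matrix has rank 13 and Smith normal form diag(1,1,1,1,1,1,1,1,1,1,1,1,1).

Reading off H_k = ker ∂_k / im ∂_{k+1}:

  H_0: rank C_0 − rank ∂_1 = 7 − 6 = 1, and the invariant factors of ∂_1 are all 1, so H_0 = Z.
  H_1: rank ker ∂_1 − rank ∂_2 = (21 − 6) − 13 = 2, and the invariant factors of ∂_2 are all 1, so H_1 = Z^2.
  H_2: rank ker ∂_2 − rank ∂_3 = (14 − 13) − 0 = 1, and there is no ∂_3, so H_2 = Z.

As a check, the Euler characteristic is 7 − 21 + 14 = 0, which agrees with 1 − 2 + 1 = 0.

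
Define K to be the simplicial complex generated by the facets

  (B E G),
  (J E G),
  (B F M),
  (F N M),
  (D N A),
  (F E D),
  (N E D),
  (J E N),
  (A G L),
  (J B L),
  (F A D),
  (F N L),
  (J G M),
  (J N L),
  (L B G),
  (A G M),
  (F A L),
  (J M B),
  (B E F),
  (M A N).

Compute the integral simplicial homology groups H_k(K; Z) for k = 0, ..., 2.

Take the total order A < B < D < E < F < G < J < L < M < N on the vertex set. Then K (dimension 2) consists of the simplices:

  0-simplices (10): A, B, D, E, F, G, J, L, M, N
  1-simplices (30): AD, AF, AG, AL, AM, AN, BE, BF, BG, BJ, BL, BM, DE, DF, DN, EF, EG, EJ, EN, FL, FM, FN, GJ, GL, GM, JL, JM, JN, LN, MN
  2-simplices (20): ADF, ADN, AFL, AGL, AGM, AMN, BEF, BEG, BFM, BGL, BJL, BJM, DEF, DEN, EGJ, EJN, FLN, FMN, GJM, JLN

so the chain groups are C_0 ≅ Z^10, C_1 ≅ Z^30, C_2 ≅ Z^20.

The boundary map ∂_1: C_1 → C_0 is given by ∂[p,q] = [q] − [p].
The 10×30 boundary matrix has rank 9 and Smith normal form diag(1,1,1,1,1,1,1,1,1).

The boundary map ∂_2: C_2 → C_1 sends each 2-simplex [p,q,r] to [q,r] − [p,r] + [p,q]. For instance
  ∂JLN = LN − JN + JL,
  ∂BGL = GL − BL + BG.
This gives a 30×20 integer matrix of rank 20; reducing to Smith normal form yields diagonal entries (1,1,1,1,1,1,1,1,1,1,1,1,1,1,1,1,1,1,1,2).

From H_k ≅ ker(∂_k) / im(∂_{k+1}) we obtain:

  H_0: rank C_0 − rank ∂_1 = 10 − 9 = 1, and the invariant factors of ∂_1 are all 1, so H_0 = Z.
  H_1: rank ker ∂_1 − rank ∂_2 = (30 − 9) − 20 = 1, and ∂_2 has invariant factor 2 > 1, so H_1 = Z ⊕ Z/2Z.
  H_2: rank ker ∂_2 − rank ∂_3 = (20 − 20) − 0 = 0, and there is no ∂_3, so H_2 = 0.

(K is a triangulation of the Klein bottle.)

H_0 = Z,  H_1 = Z ⊕ Z/2Z,  H_2 = 0.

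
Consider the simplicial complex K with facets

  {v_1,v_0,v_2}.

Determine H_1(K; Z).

We work with the vertex ordering v_0 < v_1 < v_2. The simplices of K, each written with vertices in increasing order, are:

  0-simplices (3): [v_0], [v_1], [v_2]
  1-simplices (3): [v_0,v_1], [v_0,v_2], [v_1,v_2]
  2-simplices (1): [v_0,v_1,v_2]

giving chain groups C_0 ≅ Z^3, C_1 ≅ Z^3, C_2 ≅ Z^1.

Boundary ∂_1: C_1 → C_0 sends each edge [p,q] (with p < q) to q − p.
This gives a 3×3 integer matrix of rank 2; reducing to Smith normal form yields diagonal entries (1,1).

∂_2: C_2 → C_1 sends each 2-simplex [p,q,r] to [q,r] − [p,r] + [p,q]. For instance
  ∂[v_0,v_1,v_2] = [v_1,v_2] − [v_0,v_2] + [v_0,v_1].
As a 3×1 matrix over Z this has rank 1, with invariant factors (1).

From H_k ≅ ker(∂_k) / im(∂_{k+1}) we obtain:

  H_1: rank ker ∂_1 − rank ∂_2 = (3 − 2) − 1 = 0, and the invariant factors of ∂_2 are all 1, so H_1 ≅ 0.

H_1 = 0.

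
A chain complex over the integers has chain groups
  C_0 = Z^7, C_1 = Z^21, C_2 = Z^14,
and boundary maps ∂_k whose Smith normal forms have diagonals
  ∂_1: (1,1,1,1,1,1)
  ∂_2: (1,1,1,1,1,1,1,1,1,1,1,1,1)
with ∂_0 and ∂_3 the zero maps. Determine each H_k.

H_0: b_0 = 7 − 0 − 6 = 1; torsion from ∂_1 factors > 1: none. So H_0 ≅ Z.
H_1: b_1 = 21 − 6 − 13 = 2; torsion from ∂_2 factors > 1: none. So H_1 ≅ Z^2.
H_2: b_2 = 14 − 13 − 0 = 1; torsion from ∂_3 factors > 1: none. So H_2 ≅ Z.

H_0 ≅ Z,  H_1 ≅ Z^2,  H_2 ≅ Z.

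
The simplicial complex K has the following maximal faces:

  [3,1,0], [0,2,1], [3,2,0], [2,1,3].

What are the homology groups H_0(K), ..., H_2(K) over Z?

Order the vertices as 0 < 1 < 2 < 3. Listing each simplex with vertices in this order, K has dimension 2 with simplices:

  0-simplices (4): [0], [1], [2], [3]
  1-simplices (6): [0,1], [0,2], [0,3], [1,2], [1,3], [2,3]
  2-simplices (4): [0,1,2], [0,1,3], [0,2,3], [1,2,3]

Hence C_0 ≅ Z^4, C_1 ≅ Z^6, C_2 ≅ Z^4.

Boundary ∂_1: C_1 → C_0 is given by ∂[p,q] = [q] − [p].
As a 4×6 matrix over Z this has rank 3, with invariant factors (1,1,1).

The boundary map ∂_2: C_2 → C_1 sends each 2-simplex [p,q,r] to [q,r] − [p,r] + [p,q]. For instance
  ∂[0,1,3] = [1,3] − [0,3] + [0,1],
  ∂[0,2,3] = [2,3] − [0,3] + [0,2].
As a 6×4 matrix over Z this has rank 3, with invariant factors (1,1,1).

Now H_k = ker ∂_k / im ∂_{k+1}, so:

  H_0: rank C_0 − rank ∂_1 = 4 − 3 = 1, and the invariant factors of ∂_1 are all 1, so H_0 = Z.
  H_1: rank ker ∂_1 − rank ∂_2 = (6 − 3) − 3 = 0, and the invariant factors of ∂_2 are all 1, so H_1 = 0.
  H_2: rank ker ∂_2 − rank ∂_3 = (4 − 3) − 0 = 1, and there is no ∂_3, so H_2 = Z.

As a check, the Euler characteristic is 4 − 6 + 4 = 2, which agrees with 1 − 0 + 1 = 2.

H_0 = Z,  H_1 = 0,  H_2 = Z.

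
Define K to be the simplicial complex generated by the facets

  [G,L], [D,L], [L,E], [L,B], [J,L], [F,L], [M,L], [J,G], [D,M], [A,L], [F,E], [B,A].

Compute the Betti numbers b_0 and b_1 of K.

b_0 = 1, b_1 = 4.

Order the vertices as A < B < D < E < F < G < J < L < M. Listing each simplex with vertices in this order, K has dimension 1 with simplices:

  0-simplices (9): A, B, D, E, F, G, J, L, M
  1-simplices (12): AB, AL, BL, DL, DM, EF, EL, FL, GJ, GL, JL, LM

Hence C_0 ≅ Z^9, C_1 ≅ Z^12.

Boundary ∂_1: C_1 → C_0 is given by ∂[p,q] = [q] − [p]. For instance
  ∂GJ = J − G.
As a 9×12 matrix over Z this has rank 8, with invariant factors (1,1,1,1,1,1,1,1).

Reading off H_k = ker ∂_k / im ∂_{k+1}:

  H_0: rank C_0 − rank ∂_1 = 9 − 8 = 1, and the invariant factors of ∂_1 are all 1, so H_0 ≅ Z.
  H_1: rank ker ∂_1 − rank ∂_2 = (12 − 8) − 0 = 4, and there is no ∂_2, so H_1 ≅ Z^4.

Hence the Betti numbers are b_0 = 1, b_1 = 4.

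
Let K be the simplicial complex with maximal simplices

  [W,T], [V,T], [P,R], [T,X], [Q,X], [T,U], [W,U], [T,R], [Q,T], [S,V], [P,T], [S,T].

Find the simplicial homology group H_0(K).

H_0 = Z.

We work with the vertex ordering P < Q < R < S < T < U < V < W < X. The simplices of K, each written with vertices in increasing order, are:

  0-simplices (9): P, Q, R, S, T, U, V, W, X
  1-simplices (12): PR, PT, QT, QX, RT, ST, SV, TU, TV, TW, TX, UW

Hence C_0 ≅ Z^9, C_1 ≅ Z^12.

Boundary ∂_1: C_1 → C_0 sends each edge [p,q] (with p < q) to q − p.
As a 9×12 matrix over Z this has rank 8, with invariant factors (1,1,1,1,1,1,1,1).

From H_k ≅ ker(∂_k) / im(∂_{k+1}) we obtain:

  H_0: rank C_0 − rank ∂_1 = 9 − 8 = 1, and the invariant factors of ∂_1 are all 1, so H_0 ≅ Z.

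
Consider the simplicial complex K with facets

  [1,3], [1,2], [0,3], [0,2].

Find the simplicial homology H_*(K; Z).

H_0 = Z,  H_1 = Z.

Take the total order 0 < 1 < 2 < 3 on the vertex set. Then K (dimension 1) consists of the simplices:

  0-simplices (4): [0], [1], [2], [3]
  1-simplices (4): [0,2], [0,3], [1,2], [1,3]

Hence C_0 ≅ Z^4, C_1 ≅ Z^4.

The boundary map ∂_1: C_1 → C_0 is given by ∂[p,q] = [q] − [p]. For instance
  ∂[0,2] = [2] − [0].
The resulting 4×4 matrix has rank 3, and its Smith normal form has invariant factors (1,1,1).

Reading off H_k = ker ∂_k / im ∂_{k+1}:

  H_0: rank C_0 − rank ∂_1 = 4 − 3 = 1, and the invariant factors of ∂_1 are all 1, so H_0 ≅ Z.
  H_1: rank ker ∂_1 − rank ∂_2 = (4 − 3) − 0 = 1, and there is no ∂_2, so H_1 ≅ Z.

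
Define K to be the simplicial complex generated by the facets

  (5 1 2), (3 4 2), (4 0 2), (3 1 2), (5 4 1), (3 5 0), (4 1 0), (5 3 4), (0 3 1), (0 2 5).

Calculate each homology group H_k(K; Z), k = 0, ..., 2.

H_0 = Z,  H_1 = Z_2,  H_2 = 0.

We work with the vertex ordering 0 < 1 < 2 < 3 < 4 < 5. The simplices of K, each written with vertices in increasing order, are:

  0-simplices (6): [0], [1], [2], [3], [4], [5]
  1-simplices (15): [0,1], [0,2], [0,3], [0,4], [0,5], [1,2], [1,3], [1,4], [1,5], [2,3], [2,4], [2,5], [3,4], [3,5], [4,5]
  2-simplices (10): [0,1,3], [0,1,4], [0,2,4], [0,2,5], [0,3,5], [1,2,3], [1,2,5], [1,4,5], [2,3,4], [3,4,5]

Hence C_0 ≅ Z^6, C_1 ≅ Z^15, C_2 ≅ Z^10.

∂_1: C_1 → C_0 maps an edge to its endpoints' difference, ∂[p,q] = q − p. For instance
  ∂[3,4] = [4] − [3].
This gives a 6×15 integer matrix of rank 5; reducing to Smith normal form yields diagonal entries (1,1,1,1,1).

Boundary ∂_2: C_2 → C_1 sends each 2-simplex [p,q,r] to [q,r] − [p,r] + [p,q]. For instance
  ∂[0,2,4] = [2,4] − [0,4] + [0,2],
  ∂[0,3,5] = [3,5] − [0,5] + [0,3].
The resulting 15×10 matrix has rank 10, and its Smith normal form has invariant factors (1,1,1,1,1,1,1,1,1,2).

Reading off H_k = ker ∂_k / im ∂_{k+1}:

  H_0: rank C_0 − rank ∂_1 = 6 − 5 = 1, and the invariant factors of ∂_1 are all 1, so H_0 = Z.
  H_1: rank ker ∂_1 − rank ∂_2 = (15 − 5) − 10 = 0, and ∂_2 has invariant factor 2 > 1, so H_1 = Z_2.
  H_2: rank ker ∂_2 − rank ∂_3 = (10 − 10) − 0 = 0, and there is no ∂_3, so H_2 = 0.

As a check, the Euler characteristic is 6 − 15 + 10 = 1, which agrees with 1 − 0 + 0 = 1.
(K is a triangulation of the real projective plane RP^2.)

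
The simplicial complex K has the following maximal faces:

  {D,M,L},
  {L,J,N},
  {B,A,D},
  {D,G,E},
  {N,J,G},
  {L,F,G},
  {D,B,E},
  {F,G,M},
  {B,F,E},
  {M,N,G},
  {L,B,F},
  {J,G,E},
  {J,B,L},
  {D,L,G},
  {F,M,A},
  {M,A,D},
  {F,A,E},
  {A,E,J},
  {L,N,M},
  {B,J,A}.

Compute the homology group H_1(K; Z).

Fix the vertex order A < B < D < E < F < G < J < L < M < N and write every simplex with vertices in increasing order. Then dim K = 2 and the simplices of K are:

  0-simplices (10): A, B, D, E, F, G, J, L, M, N
  1-simplices (30): AB, AD, AE, AF, AJ, AM, BD, BE, BF, BJ, BL, DE, DG, DL, DM, EF, EG, EJ, FG, FL, FM, GJ, GL, GM, GN, JL, JN, LM, LN, MN
  2-simplices (20): ABD, ABJ, ADM, AEF, AEJ, AFM, BDE, BEF, BFL, BJL, DEG, DGL, DLM, EGJ, FGL, FGM, GJN, GMN, JLN, LMN

so the chain groups are C_0 ≅ Z^10, C_1 ≅ Z^30, C_2 ≅ Z^20.

∂_1: C_1 → C_0 maps an edge to its endpoints' difference, ∂[p,q] = q − p. For instance
  ∂JN = N − J.
The 10×30 boundary matrix has rank 9 and Smith normal form diag(1,1,1,1,1,1,1,1,1).

∂_2: C_2 → C_1 maps a triangle to the signed sum of its edges. For instance
  ∂ADM = DM − AM + AD,
  ∂AEF = EF − AF + AE.
As a 30×20 matrix over Z this has rank 20, with invariant factors (1,1,1,1,1,1,1,1,1,1,1,1,1,1,1,1,1,1,1,2).

Now H_k = ker ∂_k / im ∂_{k+1}, so:

  H_1: rank ker ∂_1 − rank ∂_2 = (30 − 9) − 20 = 1, and ∂_2 has invariant factor 2 > 1, so H_1 ≅ Z ⊕ Z/2Z.

H_1 = Z ⊕ Z/2Z.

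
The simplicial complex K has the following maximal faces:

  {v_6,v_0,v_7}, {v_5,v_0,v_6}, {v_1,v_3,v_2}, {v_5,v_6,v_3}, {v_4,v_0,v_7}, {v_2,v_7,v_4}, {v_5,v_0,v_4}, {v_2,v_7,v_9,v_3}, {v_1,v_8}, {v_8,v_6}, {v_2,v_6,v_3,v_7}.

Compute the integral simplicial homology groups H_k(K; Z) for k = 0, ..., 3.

H_0 = Z,  H_1 = Z,  H_2 = 0,  H_3 = 0.

K has 10 vertices, 22 edges, 14 triangles, 2 3-simplices.
rank ∂_0 = 0, rank ∂_1 = 9 ⇒ b_0 = 10 − 0 − 9 = 1; all invariant factors of ∂_1 are 1 so no torsion. So H_0 ≅ Z.
rank ∂_1 = 9, rank ∂_2 = 12 ⇒ b_1 = 22 − 9 − 12 = 1; all invariant factors of ∂_2 are 1 so no torsion. So H_1 ≅ Z.
rank ∂_2 = 12, rank ∂_3 = 2 ⇒ b_2 = 14 − 12 − 2 = 0; all invariant factors of ∂_3 are 1 so no torsion. So H_2 ≅ 0.
rank ∂_3 = 2, rank ∂_4 = 0 ⇒ b_3 = 2 − 2 − 0 = 0. So H_3 ≅ 0.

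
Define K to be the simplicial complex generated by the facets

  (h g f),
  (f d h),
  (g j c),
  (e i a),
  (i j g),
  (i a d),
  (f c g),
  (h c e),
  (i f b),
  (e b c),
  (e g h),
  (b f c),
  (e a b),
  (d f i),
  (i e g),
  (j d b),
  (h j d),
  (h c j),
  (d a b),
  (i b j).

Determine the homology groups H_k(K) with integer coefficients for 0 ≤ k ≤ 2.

K has 10 vertices, 30 edges, 20 triangles.
rank ∂_0 = 0, rank ∂_1 = 9 ⇒ b_0 = 10 − 0 − 9 = 1; all invariant factors of ∂_1 are 1 so no torsion. So H_0 = Z.
rank ∂_1 = 9, rank ∂_2 = 20 ⇒ b_1 = 30 − 9 − 20 = 1; ∂_2 has invariant factor(s) [2] giving torsion. So H_1 = Z ⊕ Z/2Z.
rank ∂_2 = 20, rank ∂_3 = 0 ⇒ b_2 = 20 − 20 − 0 = 0. So H_2 = 0.

H_0 ≅ Z,  H_1 ≅ Z ⊕ Z/2Z,  H_2 = 0.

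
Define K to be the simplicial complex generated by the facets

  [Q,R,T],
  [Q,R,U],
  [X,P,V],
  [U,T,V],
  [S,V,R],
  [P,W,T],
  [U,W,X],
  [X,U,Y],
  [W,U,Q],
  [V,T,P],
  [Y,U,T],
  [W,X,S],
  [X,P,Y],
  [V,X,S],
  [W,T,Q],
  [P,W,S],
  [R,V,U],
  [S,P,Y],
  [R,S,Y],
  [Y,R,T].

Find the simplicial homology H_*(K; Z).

K has 10 vertices, 30 edges, 20 triangles.
rank ∂_0 = 0, rank ∂_1 = 9 ⇒ b_0 = 10 − 0 − 9 = 1; all invariant factors of ∂_1 are 1 so no torsion. So H_0 = Z.
rank ∂_1 = 9, rank ∂_2 = 20 ⇒ b_1 = 30 − 9 − 20 = 1; ∂_2 has invariant factor(s) [2] giving torsion. So H_1 = Z × Z/2.
rank ∂_2 = 20, rank ∂_3 = 0 ⇒ b_2 = 20 − 20 − 0 = 0. So H_2 = 0.

H_0 = Z,  H_1 = Z × Z/2,  H_2 = 0.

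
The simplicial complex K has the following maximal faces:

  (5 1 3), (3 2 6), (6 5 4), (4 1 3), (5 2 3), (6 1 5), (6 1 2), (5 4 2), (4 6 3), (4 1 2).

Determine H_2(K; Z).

Take the total order 1 < 2 < 3 < 4 < 5 < 6 on the vertex set. Then K (dimension 2) consists of the simplices:

  0-simplices (6): [1], [2], [3], [4], [5], [6]
  1-simplices (15): [1,2], [1,3], [1,4], [1,5], [1,6], [2,3], [2,4], [2,5], [2,6], [3,4], [3,5], [3,6], [4,5], [4,6], [5,6]
  2-simplices (10): [1,2,4], [1,2,6], [1,3,4], [1,3,5], [1,5,6], [2,3,5], [2,3,6], [2,4,5], [3,4,6], [4,5,6]

giving chain groups C_0 ≅ Z^6, C_1 ≅ Z^15, C_2 ≅ Z^10.

∂_1: C_1 → C_0 sends each edge [p,q] (with p < q) to q − p. For instance
  ∂[1,5] = [5] − [1].
The resulting 6×15 matrix has rank 5, and its Smith normal form has invariant factors (1,1,1,1,1).

The boundary map ∂_2: C_2 → C_1 maps a triangle to the signed sum of its edges. For instance
  ∂[1,2,4] = [2,4] − [1,4] + [1,2],
  ∂[2,3,5] = [3,5] − [2,5] + [2,3].
As a 15×10 matrix over Z this has rank 10, with invariant factors (1,1,1,1,1,1,1,1,1,2).

Reading off H_k = ker ∂_k / im ∂_{k+1}:

  H_2: rank ker ∂_2 − rank ∂_3 = (10 − 10) − 0 = 0, and there is no ∂_3, so H_2 ≅ 0.

H_2 ≅ 0.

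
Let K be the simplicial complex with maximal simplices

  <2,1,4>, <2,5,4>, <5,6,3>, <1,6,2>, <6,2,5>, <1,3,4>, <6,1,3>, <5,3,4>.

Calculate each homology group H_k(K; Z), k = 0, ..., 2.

Take the total order 1 < 2 < 3 < 4 < 5 < 6 on the vertex set. Then K (dimension 2) consists of the simplices:

  0-simplices (6): [1], [2], [3], [4], [5], [6]
  1-simplices (12): [1,2], [1,3], [1,4], [1,6], [2,4], [2,5], [2,6], [3,4], [3,5], [3,6], [4,5], [5,6]
  2-simplices (8): [1,2,4], [1,2,6], [1,3,4], [1,3,6], [2,4,5], [2,5,6], [3,4,5], [3,5,6]

Hence C_0 ≅ Z^6, C_1 ≅ Z^12, C_2 ≅ Z^8.

Boundary ∂_1: C_1 → C_0 sends each edge [p,q] (with p < q) to q − p. For instance
  ∂[2,4] = [4] − [2].
The 6×12 boundary matrix has rank 5 and Smith normal form diag(1,1,1,1,1).

The boundary map ∂_2: C_2 → C_1 maps a triangle to the signed sum of its edges. For instance
  ∂[1,3,4] = [3,4] − [1,4] + [1,3],
  ∂[3,5,6] = [5,6] − [3,6] + [3,5].
The resulting 12×8 matrix has rank 7, and its Smith normal form has invariant factors (1,1,1,1,1,1,1).

Reading off H_k = ker ∂_k / im ∂_{k+1}:

  H_0: rank C_0 − rank ∂_1 = 6 − 5 = 1, and the invariant factors of ∂_1 are all 1, so H_0 ≅ Z.
  H_1: rank ker ∂_1 − rank ∂_2 = (12 − 5) − 7 = 0, and the invariant factors of ∂_2 are all 1, so H_1 ≅ 0.
  H_2: rank ker ∂_2 − rank ∂_3 = (8 − 7) − 0 = 1, and there is no ∂_3, so H_2 ≅ Z.

H_0 = Z,  H_1 = 0,  H_2 = Z.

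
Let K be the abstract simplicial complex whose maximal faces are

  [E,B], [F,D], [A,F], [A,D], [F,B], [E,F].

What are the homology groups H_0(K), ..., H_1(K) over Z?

K has 5 vertices, 6 edges.
rank ∂_0 = 0, rank ∂_1 = 4 ⇒ b_0 = 5 − 0 − 4 = 1; all invariant factors of ∂_1 are 1 so no torsion. So H_0 ≅ Z.
rank ∂_1 = 4, rank ∂_2 = 0 ⇒ b_1 = 6 − 4 − 0 = 2. So H_1 ≅ Z^2.

H_0 = Z,  H_1 = Z^2.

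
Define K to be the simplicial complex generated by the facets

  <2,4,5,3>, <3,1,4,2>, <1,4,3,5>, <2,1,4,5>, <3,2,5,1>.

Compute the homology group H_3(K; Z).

We work with the vertex ordering 1 < 2 < 3 < 4 < 5. The simplices of K, each written with vertices in increasing order, are:

  0-simplices (5): [1], [2], [3], [4], [5]
  1-simplices (10): [1,2], [1,3], [1,4], [1,5], [2,3], [2,4], [2,5], [3,4], [3,5], [4,5]
  2-simplices (10): [1,2,3], [1,2,4], [1,2,5], [1,3,4], [1,3,5], [1,4,5], [2,3,4], [2,3,5], [2,4,5], [3,4,5]
  3-simplices (5): [1,2,3,4], [1,2,3,5], [1,2,4,5], [1,3,4,5], [2,3,4,5]

so the chain groups are C_0 ≅ Z^5, C_1 ≅ Z^10, C_2 ≅ Z^10, C_3 ≅ Z^5.

The boundary map ∂_1: C_1 → C_0 maps an edge to its endpoints' difference, ∂[p,q] = q − p. For instance
  ∂[2,5] = [5] − [2].
The 5×10 boundary matrix has rank 4 and Smith normal form diag(1,1,1,1).

Boundary ∂_2: C_2 → C_1 sends each 2-simplex [p,q,r] to [q,r] − [p,r] + [p,q]. For instance
  ∂[1,2,4] = [2,4] − [1,4] + [1,2],
  ∂[2,3,4] = [3,4] − [2,4] + [2,3].
This gives a 10×10 integer matrix of rank 6; reducing to Smith normal form yields diagonal entries (1,1,1,1,1,1).

The boundary map ∂_3: C_3 → C_2 sends each 3-simplex σ to the alternating sum Σ_i (−1)^i (σ with its i-th vertex removed). For instance
  ∂[1,2,3,4] = [2,3,4] − [1,3,4] + [1,2,4] − [1,2,3],
  ∂[1,3,4,5] = [3,4,5] − [1,4,5] + [1,3,5] − [1,3,4].
This gives a 10×5 integer matrix of rank 4; reducing to Smith normal form yields diagonal entries (1,1,1,1).

From H_k ≅ ker(∂_k) / im(∂_{k+1}) we obtain:

  H_3: rank ker ∂_3 − rank ∂_4 = (5 − 4) − 0 = 1, and there is no ∂_4, so H_3 ≅ Z.

H_3 = Z.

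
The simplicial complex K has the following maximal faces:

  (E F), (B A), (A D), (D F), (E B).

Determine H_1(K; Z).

H_1 ≅ Z.

K has 5 vertices, 5 edges.
rank ∂_1 = 4, rank ∂_2 = 0 ⇒ b_1 = 5 − 4 − 0 = 1. So H_1 ≅ Z.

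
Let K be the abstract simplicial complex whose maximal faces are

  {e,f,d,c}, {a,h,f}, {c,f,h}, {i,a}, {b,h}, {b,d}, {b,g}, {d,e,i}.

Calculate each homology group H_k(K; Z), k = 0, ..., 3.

H_0 = Z,  H_1 = Z^2,  H_2 = 0,  H_3 = 0.

Order the vertices as a < b < c < d < e < f < g < h < i. Listing each simplex with vertices in this order, K has dimension 3 with simplices:

  0-simplices (9): a, b, c, d, e, f, g, h, i
  1-simplices (16): af, ah, ai, bd, bg, bh, cd, ce, cf, ch, de, df, di, ef, ei, fh
  2-simplices (7): afh, cde, cdf, cef, cfh, def, dei
  3-simplices (1): cdef

giving chain groups C_0 ≅ Z^9, C_1 ≅ Z^16, C_2 ≅ Z^7, C_3 ≅ Z^1.

Boundary ∂_1: C_1 → C_0 sends each edge [p,q] (with p < q) to q − p. For instance
  ∂bd = d − b.
This gives a 9×16 integer matrix of rank 8; reducing to Smith normal form yields diagonal entries (1,1,1,1,1,1,1,1).

The boundary map ∂_2: C_2 → C_1 maps a triangle to the signed sum of its edges. For instance
  ∂afh = fh − ah + af,
  ∂cde = de − ce + cd.
As a 16×7 matrix over Z this has rank 6, with invariant factors (1,1,1,1,1,1).

∂_3: C_3 → C_2 sends each 3-simplex σ to the alternating sum Σ_i (−1)^i (σ with its i-th vertex removed). For instance
  ∂cdef = def − cef + cdf − cde.
As a 7×1 matrix over Z this has rank 1, with invariant factors (1).

Computing H_k = (kernel of ∂_k) / (image of ∂_{k+1}):

  H_0: rank C_0 − rank ∂_1 = 9 − 8 = 1, and the invariant factors of ∂_1 are all 1, so H_0 = Z.
  H_1: rank ker ∂_1 − rank ∂_2 = (16 − 8) − 6 = 2, and the invariant factors of ∂_2 are all 1, so H_1 = Z^2.
  H_2: rank ker ∂_2 − rank ∂_3 = (7 − 6) − 1 = 0, and the invariant factors of ∂_3 are all 1, so H_2 = 0.
  H_3: rank ker ∂_3 − rank ∂_4 = (1 − 1) − 0 = 0, and there is no ∂_4, so H_3 = 0.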